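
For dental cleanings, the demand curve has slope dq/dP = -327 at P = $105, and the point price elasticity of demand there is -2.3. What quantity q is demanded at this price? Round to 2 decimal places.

14928.26

Ed = (dq/dP)·(P/q) ⇒ q = (dq/dP)·P/Ed = (-327)·105/(-2.3) = 14928.2608…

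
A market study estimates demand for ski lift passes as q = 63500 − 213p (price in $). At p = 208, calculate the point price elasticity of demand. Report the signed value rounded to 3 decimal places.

dq/dp = −213. At p = 208, q = 63500 − 213(208) = 19196.
Ed = (dq/dp)·(p/q) = −213 × (208/19196) = -2.30798…

-2.308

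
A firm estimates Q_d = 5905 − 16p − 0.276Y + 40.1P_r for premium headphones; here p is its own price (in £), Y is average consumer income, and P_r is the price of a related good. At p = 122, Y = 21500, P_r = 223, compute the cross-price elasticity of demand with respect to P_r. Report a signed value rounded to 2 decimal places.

At the given values, Q_d = 5905 − 16(122) − 0.276(21500) + 40.1(223) = 6961.3.
∂Q_d/∂P_r = 40.1.
E = (40.1) × (223/6961.3) = 1.2845…

1.28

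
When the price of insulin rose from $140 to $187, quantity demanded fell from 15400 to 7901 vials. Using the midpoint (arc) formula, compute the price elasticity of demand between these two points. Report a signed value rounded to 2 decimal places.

-2.24

%ΔQ = (7901 − 15400) / [(15400 + 7901)/2] = -7499/11650.5 = -0.643663…
%ΔP = (187 − 140) / [(140 + 187)/2] = 47/163.5 = 0.287461…
Arc Ed = %ΔQ / %ΔP = (-7499/11650.5) / (47/163.5) = -2.2391…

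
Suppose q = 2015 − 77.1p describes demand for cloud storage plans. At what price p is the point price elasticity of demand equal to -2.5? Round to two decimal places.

18.67

Ed = −77.1p/(2015 − 77.1p). Set this equal to -2.5:
77.1p = 2.5·(2015 − 77.1p) ⇒ 77.1p(1 + 2.5) = 2.5·2015
p = 2.5·2015 / (77.1·3.5) = 18.6677…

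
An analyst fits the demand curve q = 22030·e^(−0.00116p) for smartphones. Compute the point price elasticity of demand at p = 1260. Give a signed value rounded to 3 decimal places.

-1.462

dq/dp = −0.00116·q = -5.92526. At p = 1260, q = 5107.99.
Ed = (dq/dp)·(p/q) = (-5.92526) × (1260/5107.99) = -1.4616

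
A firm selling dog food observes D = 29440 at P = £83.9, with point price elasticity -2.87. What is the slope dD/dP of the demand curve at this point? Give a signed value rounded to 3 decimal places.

-1007.066

Ed = (dD/dP)·(P/D) ⇒ dD/dP = Ed·D/P = (-2.87)·29440/83.9 = -1007.06555…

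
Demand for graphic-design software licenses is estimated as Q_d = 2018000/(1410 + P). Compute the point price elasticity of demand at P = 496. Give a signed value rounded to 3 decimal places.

-0.260

dQ_d/dP = −2018000/(1410 + P)² = -0.555489. At P = 496, Q_d = 1058.76.
Ed = (dQ_d/dP)·(P/Q_d) = (-0.555489) × (496/1058.76) = -0.26023…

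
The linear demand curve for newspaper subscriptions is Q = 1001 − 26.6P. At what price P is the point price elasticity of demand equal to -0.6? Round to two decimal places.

Ed = −26.6P/(1001 − 26.6P). Set this equal to -0.6:
26.6P = 0.6·(1001 − 26.6P) ⇒ 26.6P(1 + 0.6) = 0.6·1001
P = 0.6·1001 / (26.6·1.6) = 14.1118…

14.11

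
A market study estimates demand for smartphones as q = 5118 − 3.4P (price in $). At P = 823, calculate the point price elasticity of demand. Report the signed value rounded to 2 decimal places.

dq/dP = −3.4. At P = 823, q = 5118 − 3.4(823) = 2319.8.
Ed = (dq/dP)·(P/q) = −3.4 × (823/2319.8) = -1.2062…

-1.21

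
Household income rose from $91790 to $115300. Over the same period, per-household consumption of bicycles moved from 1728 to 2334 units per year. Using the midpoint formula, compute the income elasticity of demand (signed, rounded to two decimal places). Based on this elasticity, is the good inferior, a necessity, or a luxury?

%ΔQ = (2334 − 1728)/[( 1728 + 2334)/2] = 606/2031 = 0.298375…
%ΔIncome = (115300 − 91790)/[( 91790 + 115300)/2] = 23510/103545 = 0.227051…
E_income = (606/2031) / (23510/103545) = 1.3141…
E_income > 1 ⇒ normal good, luxury.

1.31; luxury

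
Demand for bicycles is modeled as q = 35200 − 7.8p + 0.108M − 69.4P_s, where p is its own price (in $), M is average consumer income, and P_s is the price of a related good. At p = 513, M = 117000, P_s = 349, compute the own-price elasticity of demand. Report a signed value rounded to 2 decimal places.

At the given values, q = 35200 − 7.8(513) + 0.108(117000) − 69.4(349) = 19614.
∂q/∂p = −7.8.
E = (-7.8) × (513/19614) = -0.2040…

-0.20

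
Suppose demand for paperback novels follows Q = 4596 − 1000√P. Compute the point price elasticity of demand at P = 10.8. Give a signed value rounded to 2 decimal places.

-1.25

dQ/dP = −1000/(2√P) = -152.145. At P = 10.8, Q = 1309.66.
Ed = (dQ/dP)·(P/Q) = (-152.145) × (10.8/1309.66) = -1.2546…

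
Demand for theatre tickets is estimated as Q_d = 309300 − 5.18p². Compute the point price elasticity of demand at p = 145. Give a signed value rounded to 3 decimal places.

dQ_d/dp = −2·5.18·p = -1502.2. At p = 145, Q_d = 200390.5.
Ed = (dQ_d/dp)·(p/Q_d) = (-1502.2) × (145/200390.5) = -1.08697…

-1.087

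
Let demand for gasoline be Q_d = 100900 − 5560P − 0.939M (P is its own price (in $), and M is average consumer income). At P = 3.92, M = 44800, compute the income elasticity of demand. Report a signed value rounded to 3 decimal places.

-1.136

At the given values, Q_d = 100900 − 5560(3.92) − 0.939(44800) = 37037.6.
∂Q_d/∂M = -0.939.
E = (-0.939) × (44800/37037.6) = -1.13579…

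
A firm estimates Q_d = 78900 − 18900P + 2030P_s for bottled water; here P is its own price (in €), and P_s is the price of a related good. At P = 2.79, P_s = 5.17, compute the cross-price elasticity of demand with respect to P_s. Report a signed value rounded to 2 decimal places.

At the given values, Q_d = 78900 − 18900(2.79) + 2030(5.17) = 36664.1.
∂Q_d/∂P_s = 2030.
E = (2030) × (5.17/36664.1) = 0.2862…

0.29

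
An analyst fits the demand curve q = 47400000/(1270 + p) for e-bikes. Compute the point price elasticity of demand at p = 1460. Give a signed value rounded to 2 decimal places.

-0.53

dq/dp = −47400000/(1270 + p)² = -6.35994. At p = 1460, q = 17362.6.
Ed = (dq/dp)·(p/q) = (-6.35994) × (1460/17362.6) = -0.5347…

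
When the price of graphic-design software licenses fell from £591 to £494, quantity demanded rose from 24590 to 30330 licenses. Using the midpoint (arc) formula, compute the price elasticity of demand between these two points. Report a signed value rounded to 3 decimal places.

-1.169

%ΔQ = (30330 − 24590) / [(24590 + 30330)/2] = 5740/27460 = 0.209031…
%ΔP = (494 − 591) / [(591 + 494)/2] = -97/542.5 = -0.178801…
Arc Ed = %ΔQ / %ΔP = (5740/27460) / (-97/542.5) = -1.16906…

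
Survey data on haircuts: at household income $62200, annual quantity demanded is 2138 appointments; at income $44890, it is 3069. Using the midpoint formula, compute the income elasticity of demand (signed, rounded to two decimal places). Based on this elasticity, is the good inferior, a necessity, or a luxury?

%ΔQ = (3069 − 2138)/[( 2138 + 3069)/2] = 931/2603.5 = 0.357595…
%ΔIncome = (44890 − 62200)/[( 62200 + 44890)/2] = -17310/53545 = -0.323279…
E_income = (931/2603.5) / (-17310/53545) = -1.1061…
E_income < 0 ⇒ inferior good.

-1.11; inferior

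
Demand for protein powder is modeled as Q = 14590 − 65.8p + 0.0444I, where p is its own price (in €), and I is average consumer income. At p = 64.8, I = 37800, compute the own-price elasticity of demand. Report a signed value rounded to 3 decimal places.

At the given values, Q = 14590 − 65.8(64.8) + 0.0444(37800) = 12004.48.
∂Q/∂p = −65.8.
E = (-65.8) × (64.8/12004.48) = -0.35518…

-0.355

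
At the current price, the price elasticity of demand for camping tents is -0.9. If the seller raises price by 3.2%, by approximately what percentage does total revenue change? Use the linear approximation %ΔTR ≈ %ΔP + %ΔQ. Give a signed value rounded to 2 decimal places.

%ΔQ ≈ Ed × %ΔP = (-0.9) × (+3.2%) = -2.8800%
%ΔTR ≈ %ΔP + %ΔQ = (+3.2%) + (-2.8800%) = +0.3200%

+0.32%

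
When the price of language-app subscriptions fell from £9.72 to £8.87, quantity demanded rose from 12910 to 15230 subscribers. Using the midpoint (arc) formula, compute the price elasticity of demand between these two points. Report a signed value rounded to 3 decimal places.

%ΔQ = (15230 − 12910) / [(12910 + 15230)/2] = 2320/14070 = 0.164889…
%ΔP = (8.87 − 9.72) / [(9.72 + 8.87)/2] = -0.85/9.295 = -0.091447…
Arc Ed = %ΔQ / %ΔP = (2320/14070) / (-0.85/9.295) = -1.80311…

-1.803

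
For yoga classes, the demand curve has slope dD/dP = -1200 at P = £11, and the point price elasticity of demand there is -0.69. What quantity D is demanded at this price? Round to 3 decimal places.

19130.435

Ed = (dD/dP)·(P/D) ⇒ D = (dD/dP)·P/Ed = (-1200)·11/(-0.69) = 19130.43478…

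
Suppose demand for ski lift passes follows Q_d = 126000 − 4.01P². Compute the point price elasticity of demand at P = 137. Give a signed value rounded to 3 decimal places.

dQ_d/dP = −2·4.01·P = -1098.74. At P = 137, Q_d = 50736.31.
Ed = (dQ_d/dP)·(P/Q_d) = (-1098.74) × (137/50736.31) = -2.96685…

-2.967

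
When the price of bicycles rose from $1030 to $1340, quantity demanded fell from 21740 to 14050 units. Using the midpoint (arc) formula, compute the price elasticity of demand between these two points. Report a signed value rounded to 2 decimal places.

-1.64

%ΔQ = (14050 − 21740) / [(21740 + 14050)/2] = -7690/17895 = -0.429728…
%ΔP = (1340 − 1030) / [(1030 + 1340)/2] = 310/1185 = 0.261603…
Arc Ed = %ΔQ / %ΔP = (-7690/17895) / (310/1185) = -1.6426…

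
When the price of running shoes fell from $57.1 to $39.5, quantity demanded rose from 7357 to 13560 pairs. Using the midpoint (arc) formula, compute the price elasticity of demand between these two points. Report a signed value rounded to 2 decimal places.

%ΔQ = (13560 − 7357) / [(7357 + 13560)/2] = 6203/10458.5 = 0.593106…
%ΔP = (39.5 − 57.1) / [(57.1 + 39.5)/2] = -17.6/48.3 = -0.364389…
Arc Ed = %ΔQ / %ΔP = (6203/10458.5) / (-17.6/48.3) = -1.6276…

-1.63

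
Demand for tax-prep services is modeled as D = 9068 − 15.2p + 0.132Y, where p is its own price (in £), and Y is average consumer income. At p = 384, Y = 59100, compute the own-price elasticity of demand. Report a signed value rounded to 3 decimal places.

At the given values, D = 9068 − 15.2(384) + 0.132(59100) = 11032.4.
∂D/∂p = −15.2.
E = (-15.2) × (384/11032.4) = -0.52905…

-0.529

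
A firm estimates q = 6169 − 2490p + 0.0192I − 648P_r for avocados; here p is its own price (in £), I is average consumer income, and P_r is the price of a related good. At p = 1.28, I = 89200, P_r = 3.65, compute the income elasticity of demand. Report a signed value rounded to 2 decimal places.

At the given values, q = 6169 − 2490(1.28) + 0.0192(89200) − 648(3.65) = 2329.24.
∂q/∂I = 0.0192.
E = (0.0192) × (89200/2329.24) = 0.7352…

0.74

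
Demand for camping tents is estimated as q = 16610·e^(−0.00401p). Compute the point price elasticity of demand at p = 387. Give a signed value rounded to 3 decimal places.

-1.552

dq/dp = −0.00401·q = -14.1106. At p = 387, q = 3518.85.
Ed = (dq/dp)·(p/q) = (-14.1106) × (387/3518.85) = -1.55187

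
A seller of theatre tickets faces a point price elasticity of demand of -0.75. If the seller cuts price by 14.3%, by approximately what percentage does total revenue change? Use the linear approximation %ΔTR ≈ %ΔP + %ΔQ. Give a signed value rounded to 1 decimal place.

-3.6%

%ΔQ ≈ Ed × %ΔP = (-0.75) × (-14.3%) = +10.7250%
%ΔTR ≈ %ΔP + %ΔQ = (-14.3%) + (+10.7250%) = -3.5750%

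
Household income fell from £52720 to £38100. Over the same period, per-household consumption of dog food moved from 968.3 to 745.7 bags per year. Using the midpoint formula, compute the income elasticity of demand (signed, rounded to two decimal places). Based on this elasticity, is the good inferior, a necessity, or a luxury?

0.81; necessity

%ΔQ = (745.7 − 968.3)/[( 968.3 + 745.7)/2] = -222.6/857 = -0.259743…
%ΔIncome = (38100 − 52720)/[( 52720 + 38100)/2] = -14620/45410 = -0.321955…
E_income = (-222.6/857) / (-14620/45410) = 0.8067…
0 < E_income < 1 ⇒ normal good, necessity.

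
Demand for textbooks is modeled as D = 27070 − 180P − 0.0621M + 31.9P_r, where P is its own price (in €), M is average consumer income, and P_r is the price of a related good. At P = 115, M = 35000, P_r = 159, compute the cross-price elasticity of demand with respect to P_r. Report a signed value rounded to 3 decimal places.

At the given values, D = 27070 − 180(115) − 0.0621(35000) + 31.9(159) = 9268.6.
∂D/∂P_r = 31.9.
E = (31.9) × (159/9268.6) = 0.54723…

0.547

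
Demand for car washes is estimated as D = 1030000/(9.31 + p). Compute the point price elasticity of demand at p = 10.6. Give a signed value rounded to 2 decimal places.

dD/dp = −1030000/(9.31 + p)² = -2598.33. At p = 10.6, D = 51732.8.
Ed = (dD/dp)·(p/D) = (-2598.33) × (10.6/51732.8) = -0.5323…

-0.53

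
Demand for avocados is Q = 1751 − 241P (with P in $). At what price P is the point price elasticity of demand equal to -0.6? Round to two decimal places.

2.72

Ed = −241P/(1751 − 241P). Set this equal to -0.6:
241P = 0.6·(1751 − 241P) ⇒ 241P(1 + 0.6) = 0.6·1751
P = 0.6·1751 / (241·1.6) = 2.7245…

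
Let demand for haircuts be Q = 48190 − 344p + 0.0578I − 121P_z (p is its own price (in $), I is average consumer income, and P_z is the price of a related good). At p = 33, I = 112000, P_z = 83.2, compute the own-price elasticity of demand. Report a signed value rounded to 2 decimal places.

-0.34

At the given values, Q = 48190 − 344(33) + 0.0578(112000) − 121(83.2) = 33244.4.
∂Q/∂p = −344.
E = (-344) × (33/33244.4) = -0.3414…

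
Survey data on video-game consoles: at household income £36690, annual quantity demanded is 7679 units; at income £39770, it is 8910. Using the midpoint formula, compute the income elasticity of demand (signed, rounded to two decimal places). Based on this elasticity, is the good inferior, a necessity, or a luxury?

1.84; luxury

%ΔQ = (8910 − 7679)/[( 7679 + 8910)/2] = 1231/8294.5 = 0.148411…
%ΔIncome = (39770 − 36690)/[( 36690 + 39770)/2] = 3080/38230 = 0.080565…
E_income = (1231/8294.5) / (3080/38230) = 1.8421…
E_income > 1 ⇒ normal good, luxury.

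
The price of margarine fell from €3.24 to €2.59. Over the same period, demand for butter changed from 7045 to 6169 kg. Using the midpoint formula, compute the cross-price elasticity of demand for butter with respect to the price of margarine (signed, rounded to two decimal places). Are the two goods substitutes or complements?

%ΔQ_{butter} = (6169 − 7045)/avg = -876/6607 = -0.132586…
%ΔP_{margarine} = (2.59 − 3.24)/avg = -0.65/2.915 = -0.222984…
E_cross = (-876/6607) / (-0.65/2.915) = 0.5946…
E_cross > 0 ⇒ the goods are substitutes.

0.59; substitutes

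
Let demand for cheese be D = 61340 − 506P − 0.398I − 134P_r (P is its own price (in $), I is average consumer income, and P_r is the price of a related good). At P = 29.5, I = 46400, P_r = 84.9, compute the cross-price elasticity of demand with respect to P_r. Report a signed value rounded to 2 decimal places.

At the given values, D = 61340 − 506(29.5) − 0.398(46400) − 134(84.9) = 16569.2.
∂D/∂P_r = -134.
E = (-134) × (84.9/16569.2) = -0.6866…

-0.69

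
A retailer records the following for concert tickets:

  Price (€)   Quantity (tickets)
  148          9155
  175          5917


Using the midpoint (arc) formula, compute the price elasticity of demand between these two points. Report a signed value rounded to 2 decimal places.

%ΔQ = (5917 − 9155) / [(9155 + 5917)/2] = -3238/7536 = -0.429670…
%ΔP = (175 − 148) / [(148 + 175)/2] = 27/161.5 = 0.167182…
Arc Ed = %ΔQ / %ΔP = (-3238/7536) / (27/161.5) = -2.5700…

-2.57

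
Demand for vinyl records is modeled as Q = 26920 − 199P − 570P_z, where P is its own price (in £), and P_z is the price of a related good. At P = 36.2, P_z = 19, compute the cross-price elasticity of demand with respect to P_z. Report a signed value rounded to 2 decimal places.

At the given values, Q = 26920 − 199(36.2) − 570(19) = 8886.2.
∂Q/∂P_z = -570.
E = (-570) × (19/8886.2) = -1.2187…

-1.22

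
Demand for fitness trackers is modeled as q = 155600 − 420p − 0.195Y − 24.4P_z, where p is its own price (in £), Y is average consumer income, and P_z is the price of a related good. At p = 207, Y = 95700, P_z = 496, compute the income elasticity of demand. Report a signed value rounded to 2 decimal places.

-0.49

At the given values, q = 155600 − 420(207) − 0.195(95700) − 24.4(496) = 37896.1.
∂q/∂Y = -0.195.
E = (-0.195) × (95700/37896.1) = -0.4924…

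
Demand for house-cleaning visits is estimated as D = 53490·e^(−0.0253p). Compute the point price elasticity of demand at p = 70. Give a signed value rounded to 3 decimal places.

dD/dp = −0.0253·D = -230.281. At p = 70, D = 9102.01.
Ed = (dD/dp)·(p/D) = (-230.281) × (70/9102.01) = -1.771

-1.771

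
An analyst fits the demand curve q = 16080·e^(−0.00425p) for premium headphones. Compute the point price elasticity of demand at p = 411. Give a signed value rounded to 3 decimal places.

dq/dp = −0.00425·q = -11.9144. At p = 411, q = 2803.38.
Ed = (dq/dp)·(p/q) = (-11.9144) × (411/2803.38) = -1.74675

-1.747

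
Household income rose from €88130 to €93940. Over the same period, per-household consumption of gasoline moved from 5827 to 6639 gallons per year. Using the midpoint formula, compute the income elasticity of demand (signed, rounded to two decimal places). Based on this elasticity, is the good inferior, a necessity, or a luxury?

%ΔQ = (6639 − 5827)/[( 5827 + 6639)/2] = 812/6233 = 0.130274…
%ΔIncome = (93940 − 88130)/[( 88130 + 93940)/2] = 5810/91035 = 0.063821…
E_income = (812/6233) / (5810/91035) = 2.0412…
E_income > 1 ⇒ normal good, luxury.

2.04; luxury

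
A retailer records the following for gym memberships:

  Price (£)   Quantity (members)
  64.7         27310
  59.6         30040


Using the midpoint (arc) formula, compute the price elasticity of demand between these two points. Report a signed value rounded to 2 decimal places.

%ΔQ = (30040 − 27310) / [(27310 + 30040)/2] = 2730/28675 = 0.095204…
%ΔP = (59.6 − 64.7) / [(64.7 + 59.6)/2] = -5.1/62.15 = -0.082059…
Arc Ed = %ΔQ / %ΔP = (2730/28675) / (-5.1/62.15) = -1.1601…

-1.16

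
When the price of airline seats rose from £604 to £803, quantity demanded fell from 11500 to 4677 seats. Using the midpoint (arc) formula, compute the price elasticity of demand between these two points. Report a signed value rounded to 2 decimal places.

-2.98

%ΔQ = (4677 − 11500) / [(11500 + 4677)/2] = -6823/8088.5 = -0.843543…
%ΔP = (803 − 604) / [(604 + 803)/2] = 199/703.5 = 0.282871…
Arc Ed = %ΔQ / %ΔP = (-6823/8088.5) / (199/703.5) = -2.9820…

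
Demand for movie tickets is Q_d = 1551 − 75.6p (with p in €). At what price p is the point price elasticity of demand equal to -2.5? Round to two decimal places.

14.65

Ed = −75.6p/(1551 − 75.6p). Set this equal to -2.5:
75.6p = 2.5·(1551 − 75.6p) ⇒ 75.6p(1 + 2.5) = 2.5·1551
p = 2.5·1551 / (75.6·3.5) = 14.6541…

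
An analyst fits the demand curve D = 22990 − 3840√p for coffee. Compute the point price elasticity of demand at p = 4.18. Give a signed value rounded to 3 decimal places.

-0.259

dD/dp = −3840/(2√p) = -939.103. At p = 4.18, D = 15139.1.
Ed = (dD/dp)·(p/D) = (-939.103) × (4.18/15139.1) = -0.25929…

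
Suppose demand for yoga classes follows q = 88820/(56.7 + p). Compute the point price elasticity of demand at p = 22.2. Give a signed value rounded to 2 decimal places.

-0.28

dq/dp = −88820/(56.7 + p)² = -14.2678. At p = 22.2, q = 1125.73.
Ed = (dq/dp)·(p/q) = (-14.2678) × (22.2/1125.73) = -0.2813…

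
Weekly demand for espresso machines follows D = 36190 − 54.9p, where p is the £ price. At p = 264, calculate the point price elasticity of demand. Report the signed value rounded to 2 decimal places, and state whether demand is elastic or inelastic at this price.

dD/dp = −54.9. At p = 264, D = 36190 − 54.9(264) = 21696.4.
Ed = (dD/dp)·(p/D) = −54.9 × (264/21696.4) = -0.6680…
|Ed| = 0.67 < 1, so demand is inelastic.

-0.67; inelastic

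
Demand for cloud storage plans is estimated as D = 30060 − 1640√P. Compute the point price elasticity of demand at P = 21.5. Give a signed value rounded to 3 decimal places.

-0.169

dD/dP = −1640/(2√P) = -176.846. At P = 21.5, D = 22455.6.
Ed = (dD/dP)·(P/D) = (-176.846) × (21.5/22455.6) = -0.16931…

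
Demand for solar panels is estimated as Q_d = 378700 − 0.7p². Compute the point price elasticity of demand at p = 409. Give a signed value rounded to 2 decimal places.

-0.90

dQ_d/dp = −2·0.7·p = -572.6. At p = 409, Q_d = 261603.3.
Ed = (dQ_d/dp)·(p/Q_d) = (-572.6) × (409/261603.3) = -0.8952…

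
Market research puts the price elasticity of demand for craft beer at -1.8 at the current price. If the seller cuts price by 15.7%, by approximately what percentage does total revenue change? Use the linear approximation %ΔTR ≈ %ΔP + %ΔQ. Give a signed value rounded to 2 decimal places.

+12.56%

%ΔQ ≈ Ed × %ΔP = (-1.8) × (-15.7%) = +28.2600%
%ΔTR ≈ %ΔP + %ΔQ = (-15.7%) + (+28.2600%) = +12.5600%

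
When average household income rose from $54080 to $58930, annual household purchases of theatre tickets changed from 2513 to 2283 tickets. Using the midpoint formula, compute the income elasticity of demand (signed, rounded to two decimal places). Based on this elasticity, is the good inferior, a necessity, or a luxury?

-1.12; inferior

%ΔQ = (2283 − 2513)/[( 2513 + 2283)/2] = -230/2398 = -0.095913…
%ΔIncome = (58930 − 54080)/[( 54080 + 58930)/2] = 4850/56505 = 0.085833…
E_income = (-230/2398) / (4850/56505) = -1.1174…
E_income < 0 ⇒ inferior good.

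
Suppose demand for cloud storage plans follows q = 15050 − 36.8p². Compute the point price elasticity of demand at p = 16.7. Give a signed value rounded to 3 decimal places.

dq/dp = −2·36.8·p = -1229.12. At p = 16.7, q = 4786.848.
Ed = (dq/dp)·(p/q) = (-1229.12) × (16.7/4786.848) = -4.28806…

-4.288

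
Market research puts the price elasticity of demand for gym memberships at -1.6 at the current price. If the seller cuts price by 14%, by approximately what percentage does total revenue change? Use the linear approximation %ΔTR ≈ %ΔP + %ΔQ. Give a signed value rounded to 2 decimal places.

+8.40%

%ΔQ ≈ Ed × %ΔP = (-1.6) × (-14%) = +22.4000%
%ΔTR ≈ %ΔP + %ΔQ = (-14%) + (+22.4000%) = +8.4000%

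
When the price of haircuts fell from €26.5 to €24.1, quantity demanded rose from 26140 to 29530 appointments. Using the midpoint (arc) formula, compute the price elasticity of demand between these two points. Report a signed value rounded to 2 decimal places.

-1.28

%ΔQ = (29530 − 26140) / [(26140 + 29530)/2] = 3390/27835 = 0.121789…
%ΔP = (24.1 − 26.5) / [(26.5 + 24.1)/2] = -2.4/25.3 = -0.094861…
Arc Ed = %ΔQ / %ΔP = (3390/27835) / (-2.4/25.3) = -1.2838…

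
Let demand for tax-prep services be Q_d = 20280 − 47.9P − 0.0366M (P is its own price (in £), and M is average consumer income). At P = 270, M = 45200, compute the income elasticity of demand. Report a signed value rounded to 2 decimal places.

At the given values, Q_d = 20280 − 47.9(270) − 0.0366(45200) = 5692.68.
∂Q_d/∂M = -0.0366.
E = (-0.0366) × (45200/5692.68) = -0.2906…

-0.29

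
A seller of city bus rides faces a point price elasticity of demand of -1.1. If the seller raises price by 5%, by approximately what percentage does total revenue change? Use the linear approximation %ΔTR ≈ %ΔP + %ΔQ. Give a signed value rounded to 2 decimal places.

%ΔQ ≈ Ed × %ΔP = (-1.1) × (+5%) = -5.5000%
%ΔTR ≈ %ΔP + %ΔQ = (+5%) + (-5.5000%) = -0.5000%

-0.50%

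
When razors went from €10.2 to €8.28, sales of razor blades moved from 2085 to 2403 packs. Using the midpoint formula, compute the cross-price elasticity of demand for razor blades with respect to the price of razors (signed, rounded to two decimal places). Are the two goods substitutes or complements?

%ΔQ_{razor blades} = (2403 − 2085)/avg = 318/2244 = 0.141711…
%ΔP_{razors} = (8.28 − 10.2)/avg = -1.92/9.24 = -0.207792…
E_cross = (318/2244) / (-1.92/9.24) = -0.6819…
E_cross < 0 ⇒ the goods are complements.

-0.68; complements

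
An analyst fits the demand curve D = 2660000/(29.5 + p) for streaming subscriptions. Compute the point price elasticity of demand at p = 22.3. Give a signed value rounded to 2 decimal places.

dD/dp = −2660000/(29.5 + p)² = -991.339. At p = 22.3, D = 51351.4.
Ed = (dD/dp)·(p/D) = (-991.339) × (22.3/51351.4) = -0.4305…

-0.43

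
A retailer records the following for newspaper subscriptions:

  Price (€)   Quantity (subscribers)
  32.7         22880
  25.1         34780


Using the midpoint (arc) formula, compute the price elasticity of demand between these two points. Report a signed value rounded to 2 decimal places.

%ΔQ = (34780 − 22880) / [(22880 + 34780)/2] = 11900/28830 = 0.412764…
%ΔP = (25.1 − 32.7) / [(32.7 + 25.1)/2] = -7.6/28.9 = -0.262975…
Arc Ed = %ΔQ / %ΔP = (11900/28830) / (-7.6/28.9) = -1.5695…

-1.57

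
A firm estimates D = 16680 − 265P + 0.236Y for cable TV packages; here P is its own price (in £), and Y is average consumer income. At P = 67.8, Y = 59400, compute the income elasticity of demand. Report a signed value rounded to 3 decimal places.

At the given values, D = 16680 − 265(67.8) + 0.236(59400) = 12731.4.
∂D/∂Y = 0.236.
E = (0.236) × (59400/12731.4) = 1.10108…

1.101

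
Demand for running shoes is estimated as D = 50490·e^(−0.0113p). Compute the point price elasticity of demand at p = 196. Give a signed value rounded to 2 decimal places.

dD/dp = −0.0113·D = -62.2886. At p = 196, D = 5512.26.
Ed = (dD/dp)·(p/D) = (-62.2886) × (196/5512.26) = -2.2148

-2.21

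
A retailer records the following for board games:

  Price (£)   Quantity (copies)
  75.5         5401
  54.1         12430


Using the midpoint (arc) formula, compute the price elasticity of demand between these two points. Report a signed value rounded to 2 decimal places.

%ΔQ = (12430 − 5401) / [(5401 + 12430)/2] = 7029/8915.5 = 0.788402…
%ΔP = (54.1 − 75.5) / [(75.5 + 54.1)/2] = -21.4/64.8 = -0.330246…
Arc Ed = %ΔQ / %ΔP = (7029/8915.5) / (-21.4/64.8) = -2.3873…

-2.39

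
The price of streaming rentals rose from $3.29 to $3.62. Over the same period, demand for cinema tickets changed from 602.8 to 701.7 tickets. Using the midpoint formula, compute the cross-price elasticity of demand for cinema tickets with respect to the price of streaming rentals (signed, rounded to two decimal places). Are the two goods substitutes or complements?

1.59; substitutes

%ΔQ_{cinema tickets} = (701.7 − 602.8)/avg = 98.9/652.25 = 0.151628…
%ΔP_{streaming rentals} = (3.62 − 3.29)/avg = 0.33/3.455 = 0.095513…
E_cross = (98.9/652.25) / (0.33/3.455) = 1.5875…
E_cross > 0 ⇒ the goods are substitutes.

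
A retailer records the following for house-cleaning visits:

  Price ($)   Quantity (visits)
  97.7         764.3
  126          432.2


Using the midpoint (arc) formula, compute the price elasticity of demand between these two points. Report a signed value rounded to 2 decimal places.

-2.19

%ΔQ = (432.2 − 764.3) / [(764.3 + 432.2)/2] = -332.1/598.25 = -0.555119…
%ΔP = (126 − 97.7) / [(97.7 + 126)/2] = 28.3/111.85 = 0.253017…
Arc Ed = %ΔQ / %ΔP = (-332.1/598.25) / (28.3/111.85) = -2.1939…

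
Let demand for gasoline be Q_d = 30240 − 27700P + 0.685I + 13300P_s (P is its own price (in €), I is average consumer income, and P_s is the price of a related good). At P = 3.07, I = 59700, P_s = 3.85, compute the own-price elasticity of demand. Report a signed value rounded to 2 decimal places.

At the given values, Q_d = 30240 − 27700(3.07) + 0.685(59700) + 13300(3.85) = 37300.5.
∂Q_d/∂P = −27700.
E = (-27700) × (3.07/37300.5) = -2.2798…

-2.28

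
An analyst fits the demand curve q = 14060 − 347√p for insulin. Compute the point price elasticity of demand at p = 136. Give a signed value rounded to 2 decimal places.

-0.20

dq/dp = −347/(2√p) = -14.8775. At p = 136, q = 10013.3.
Ed = (dq/dp)·(p/q) = (-14.8775) × (136/10013.3) = -0.2020…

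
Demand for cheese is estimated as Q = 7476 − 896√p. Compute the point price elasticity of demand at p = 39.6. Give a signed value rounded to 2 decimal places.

-1.53

dQ/dp = −896/(2√p) = -71.1919. At p = 39.6, Q = 1837.6.
Ed = (dQ/dp)·(p/Q) = (-71.1919) × (39.6/1837.6) = -1.5341…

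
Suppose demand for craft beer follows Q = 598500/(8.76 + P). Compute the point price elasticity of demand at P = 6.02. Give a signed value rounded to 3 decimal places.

dQ/dP = −598500/(8.76 + P)² = -2739.78. At P = 6.02, Q = 40493.9.
Ed = (dQ/dP)·(P/Q) = (-2739.78) × (6.02/40493.9) = -0.40730…

-0.407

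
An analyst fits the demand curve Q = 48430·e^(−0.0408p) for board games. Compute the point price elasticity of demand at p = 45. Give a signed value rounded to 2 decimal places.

-1.84

dQ/dp = −0.0408·Q = -315.072. At p = 45, Q = 7722.36.
Ed = (dQ/dp)·(p/Q) = (-315.072) × (45/7722.36) = -1.836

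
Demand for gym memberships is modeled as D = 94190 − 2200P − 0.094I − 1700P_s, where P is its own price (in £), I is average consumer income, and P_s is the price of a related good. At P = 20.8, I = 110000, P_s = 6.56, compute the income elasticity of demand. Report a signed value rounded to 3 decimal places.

At the given values, D = 94190 − 2200(20.8) − 0.094(110000) − 1700(6.56) = 26938.
∂D/∂I = -0.094.
E = (-0.094) × (110000/26938) = -0.38384…

-0.384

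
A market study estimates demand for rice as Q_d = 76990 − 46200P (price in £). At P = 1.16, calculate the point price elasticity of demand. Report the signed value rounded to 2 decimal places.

-2.29

dQ_d/dP = −46200. At P = 1.16, Q_d = 76990 − 46200(1.16) = 23398.
Ed = (dQ_d/dP)·(P/Q_d) = −46200 × (1.16/23398) = -2.2904…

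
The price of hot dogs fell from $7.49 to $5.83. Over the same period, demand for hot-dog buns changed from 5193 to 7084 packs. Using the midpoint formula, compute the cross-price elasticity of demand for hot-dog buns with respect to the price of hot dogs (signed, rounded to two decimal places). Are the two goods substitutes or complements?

%ΔQ_{hot-dog buns} = (7084 − 5193)/avg = 1891/6138.5 = 0.308055…
%ΔP_{hot dogs} = (5.83 − 7.49)/avg = -1.66/6.66 = -0.249249…
E_cross = (1891/6138.5) / (-1.66/6.66) = -1.2359…
E_cross < 0 ⇒ the goods are complements.

-1.24; complements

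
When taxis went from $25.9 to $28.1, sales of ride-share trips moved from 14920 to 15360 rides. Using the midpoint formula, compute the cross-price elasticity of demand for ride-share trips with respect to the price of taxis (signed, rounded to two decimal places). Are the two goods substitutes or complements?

%ΔQ_{ride-share trips} = (15360 − 14920)/avg = 440/15140 = 0.029062…
%ΔP_{taxis} = (28.1 − 25.9)/avg = 2.2/27 = 0.081481…
E_cross = (440/15140) / (2.2/27) = 0.3566…
E_cross > 0 ⇒ the goods are substitutes.

0.36; substitutes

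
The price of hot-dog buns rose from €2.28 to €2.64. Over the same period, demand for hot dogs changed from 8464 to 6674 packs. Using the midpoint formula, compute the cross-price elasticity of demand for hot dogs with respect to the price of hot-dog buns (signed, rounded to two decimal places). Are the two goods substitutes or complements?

%ΔQ_{hot dogs} = (6674 − 8464)/avg = -1790/7569 = -0.236490…
%ΔP_{hot-dog buns} = (2.64 − 2.28)/avg = 0.36/2.46 = 0.146341…
E_cross = (-1790/7569) / (0.36/2.46) = -1.6160…
E_cross < 0 ⇒ the goods are complements.

-1.62; complements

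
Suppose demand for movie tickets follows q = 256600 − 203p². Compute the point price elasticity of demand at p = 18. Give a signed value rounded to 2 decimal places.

dq/dp = −2·203·p = -7308. At p = 18, q = 190828.
Ed = (dq/dp)·(p/q) = (-7308) × (18/190828) = -0.6893…

-0.69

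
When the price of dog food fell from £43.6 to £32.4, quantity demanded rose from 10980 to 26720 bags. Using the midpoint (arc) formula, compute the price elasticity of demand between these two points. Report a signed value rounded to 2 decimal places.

%ΔQ = (26720 − 10980) / [(10980 + 26720)/2] = 15740/18850 = 0.835013…
%ΔP = (32.4 − 43.6) / [(43.6 + 32.4)/2] = -11.2/38 = -0.294736…
Arc Ed = %ΔQ / %ΔP = (15740/18850) / (-11.2/38) = -2.8330…

-2.83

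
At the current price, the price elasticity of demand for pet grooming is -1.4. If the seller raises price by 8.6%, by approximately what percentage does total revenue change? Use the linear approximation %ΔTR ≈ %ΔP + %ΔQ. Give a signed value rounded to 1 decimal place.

%ΔQ ≈ Ed × %ΔP = (-1.4) × (+8.6%) = -12.0400%
%ΔTR ≈ %ΔP + %ΔQ = (+8.6%) + (-12.0400%) = -3.4400%

-3.4%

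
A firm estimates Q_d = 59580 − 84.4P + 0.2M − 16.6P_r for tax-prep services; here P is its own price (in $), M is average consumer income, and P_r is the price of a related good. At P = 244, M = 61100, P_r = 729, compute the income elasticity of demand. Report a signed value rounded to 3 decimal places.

0.312

At the given values, Q_d = 59580 − 84.4(244) + 0.2(61100) − 16.6(729) = 39105.
∂Q_d/∂M = 0.2.
E = (0.2) × (61100/39105) = 0.31249…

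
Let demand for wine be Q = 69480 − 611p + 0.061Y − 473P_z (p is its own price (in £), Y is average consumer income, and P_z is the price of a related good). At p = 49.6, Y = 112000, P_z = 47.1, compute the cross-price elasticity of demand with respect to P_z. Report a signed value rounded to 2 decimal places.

-0.94

At the given values, Q = 69480 − 611(49.6) + 0.061(112000) − 473(47.1) = 23728.1.
∂Q/∂P_z = -473.
E = (-473) × (47.1/23728.1) = -0.9388…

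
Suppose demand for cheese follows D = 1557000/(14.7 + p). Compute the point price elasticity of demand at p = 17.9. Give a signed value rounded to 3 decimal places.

-0.549

dD/dp = −1557000/(14.7 + p)² = -1465.05. At p = 17.9, D = 47760.7.
Ed = (dD/dp)·(p/D) = (-1465.05) × (17.9/47760.7) = -0.54907…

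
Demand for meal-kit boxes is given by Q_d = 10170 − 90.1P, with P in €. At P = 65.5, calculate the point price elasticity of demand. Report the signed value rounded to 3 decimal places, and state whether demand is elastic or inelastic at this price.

-1.383; elastic

dQ_d/dP = −90.1. At P = 65.5, Q_d = 10170 − 90.1(65.5) = 4268.45.
Ed = (dQ_d/dP)·(P/Q_d) = −90.1 × (65.5/4268.45) = -1.38259…
|Ed| = 1.383 > 1, so demand is elastic.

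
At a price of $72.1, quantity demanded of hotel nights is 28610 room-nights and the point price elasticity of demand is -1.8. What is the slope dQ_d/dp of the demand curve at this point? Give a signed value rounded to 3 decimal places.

-714.258

Ed = (dQ_d/dp)·(p/Q_d) ⇒ dQ_d/dp = Ed·Q_d/p = (-1.8)·28610/72.1 = -714.25797…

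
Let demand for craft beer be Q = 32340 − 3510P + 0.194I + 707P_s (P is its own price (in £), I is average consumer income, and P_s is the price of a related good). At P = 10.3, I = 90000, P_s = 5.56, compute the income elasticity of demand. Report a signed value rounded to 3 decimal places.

0.993

At the given values, Q = 32340 − 3510(10.3) + 0.194(90000) + 707(5.56) = 17577.92.
∂Q/∂I = 0.194.
E = (0.194) × (90000/17577.92) = 0.99329…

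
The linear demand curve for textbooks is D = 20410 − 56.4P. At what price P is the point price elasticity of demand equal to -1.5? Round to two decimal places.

217.13

Ed = −56.4P/(20410 − 56.4P). Set this equal to -1.5:
56.4P = 1.5·(20410 − 56.4P) ⇒ 56.4P(1 + 1.5) = 1.5·20410
P = 1.5·20410 / (56.4·2.5) = 217.1276…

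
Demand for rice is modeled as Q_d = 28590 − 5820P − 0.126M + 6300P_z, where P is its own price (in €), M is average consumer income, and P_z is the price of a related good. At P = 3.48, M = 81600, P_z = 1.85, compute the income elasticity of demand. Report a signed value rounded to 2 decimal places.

-1.06

At the given values, Q_d = 28590 − 5820(3.48) − 0.126(81600) + 6300(1.85) = 9709.8.
∂Q_d/∂M = -0.126.
E = (-0.126) × (81600/9709.8) = -1.0588…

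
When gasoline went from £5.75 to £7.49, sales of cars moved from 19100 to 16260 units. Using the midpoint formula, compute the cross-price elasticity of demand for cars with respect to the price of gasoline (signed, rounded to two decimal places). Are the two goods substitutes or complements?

%ΔQ_{cars} = (16260 − 19100)/avg = -2840/17680 = -0.160633…
%ΔP_{gasoline} = (7.49 − 5.75)/avg = 1.74/6.62 = 0.262839…
E_cross = (-2840/17680) / (1.74/6.62) = -0.6111…
E_cross < 0 ⇒ the goods are complements.

-0.61; complements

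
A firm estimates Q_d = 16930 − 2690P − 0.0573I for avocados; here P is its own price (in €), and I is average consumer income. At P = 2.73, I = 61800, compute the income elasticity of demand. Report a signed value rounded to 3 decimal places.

-0.586

At the given values, Q_d = 16930 − 2690(2.73) − 0.0573(61800) = 6045.16.
∂Q_d/∂I = -0.0573.
E = (-0.0573) × (61800/6045.16) = -0.58578…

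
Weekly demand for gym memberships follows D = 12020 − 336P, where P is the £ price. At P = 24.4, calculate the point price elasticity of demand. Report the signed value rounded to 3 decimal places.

-2.145

dD/dP = −336. At P = 24.4, D = 12020 − 336(24.4) = 3821.6.
Ed = (dD/dP)·(P/D) = −336 × (24.4/3821.6) = -2.14527…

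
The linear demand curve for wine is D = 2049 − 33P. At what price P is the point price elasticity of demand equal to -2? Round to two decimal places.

Ed = −33P/(2049 − 33P). Set this equal to -2:
33P = 2·(2049 − 33P) ⇒ 33P(1 + 2) = 2·2049
P = 2·2049 / (33·3) = 41.3939…

41.39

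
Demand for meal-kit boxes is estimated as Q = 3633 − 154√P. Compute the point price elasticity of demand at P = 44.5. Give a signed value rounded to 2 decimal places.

dQ/dP = −154/(2√P) = -11.5428. At P = 44.5, Q = 2605.69.
Ed = (dQ/dP)·(P/Q) = (-11.5428) × (44.5/2605.69) = -0.1971…

-0.20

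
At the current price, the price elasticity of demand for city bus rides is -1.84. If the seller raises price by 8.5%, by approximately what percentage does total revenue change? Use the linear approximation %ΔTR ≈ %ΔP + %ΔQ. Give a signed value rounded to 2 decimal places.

%ΔQ ≈ Ed × %ΔP = (-1.84) × (+8.5%) = -15.6400%
%ΔTR ≈ %ΔP + %ΔQ = (+8.5%) + (-15.6400%) = -7.1400%

-7.14%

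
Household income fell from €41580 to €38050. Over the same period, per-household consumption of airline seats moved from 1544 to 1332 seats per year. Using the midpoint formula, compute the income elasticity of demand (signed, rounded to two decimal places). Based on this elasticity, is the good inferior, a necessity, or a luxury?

1.66; luxury

%ΔQ = (1332 − 1544)/[( 1544 + 1332)/2] = -212/1438 = -0.147426…
%ΔIncome = (38050 − 41580)/[( 41580 + 38050)/2] = -3530/39815 = -0.088660…
E_income = (-212/1438) / (-3530/39815) = 1.6628…
E_income > 1 ⇒ normal good, luxury.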